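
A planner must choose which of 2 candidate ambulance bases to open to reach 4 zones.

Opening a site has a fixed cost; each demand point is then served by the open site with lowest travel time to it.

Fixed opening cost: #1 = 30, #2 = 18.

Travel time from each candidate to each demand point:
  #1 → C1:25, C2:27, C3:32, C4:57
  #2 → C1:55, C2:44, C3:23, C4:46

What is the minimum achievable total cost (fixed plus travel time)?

Open {#1, #2}: assign each demand point to its cheapest open site.
  C1→#1 25, C2→#1 27, C3→#2 23, C4→#2 46
  travel time 121, fixed 48 → total 169.
Compare {#1}: travel time 141 + fixed 30 = 171.
Compare {#2}: travel time 168 + fixed 18 = 186.

169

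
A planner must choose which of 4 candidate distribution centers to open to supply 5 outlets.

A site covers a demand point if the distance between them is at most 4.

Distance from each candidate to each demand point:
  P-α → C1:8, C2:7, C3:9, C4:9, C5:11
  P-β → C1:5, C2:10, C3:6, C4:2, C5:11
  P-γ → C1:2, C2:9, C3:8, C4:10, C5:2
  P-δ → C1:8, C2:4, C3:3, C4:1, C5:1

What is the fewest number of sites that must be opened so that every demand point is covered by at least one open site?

Coverage sets (demand points within 4 of each site):
  P-α: {}
  P-β: {C4}
  P-γ: {C1, C5}
  P-δ: {C2, C3, C4, C5}
No single site covers all 5 demand points.
But {P-γ, P-δ} covers everything, so the minimum is 2.

2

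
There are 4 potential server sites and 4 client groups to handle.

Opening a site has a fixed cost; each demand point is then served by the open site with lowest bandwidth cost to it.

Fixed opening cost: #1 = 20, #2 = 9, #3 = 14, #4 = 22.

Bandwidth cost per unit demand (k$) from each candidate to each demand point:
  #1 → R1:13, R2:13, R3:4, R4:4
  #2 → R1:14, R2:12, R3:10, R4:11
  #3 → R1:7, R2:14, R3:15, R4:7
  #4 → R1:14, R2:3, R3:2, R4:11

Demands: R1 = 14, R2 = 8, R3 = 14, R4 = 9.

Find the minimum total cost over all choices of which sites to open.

Open {#1, #3, #4}: assign each demand point to its cheapest open site.
  R1→#3 14×7=98, R2→#4 8×3=24, R3→#4 14×2=28, R4→#1 9×4=36
  bandwidth cost 186, fixed 56 → total 242.
Compare {#3, #4}: bandwidth cost 213 + fixed 36 = 249.
Compare {#1, #2, #3, #4}: bandwidth cost 186 + fixed 65 = 251.
Compare {#2, #3, #4}: bandwidth cost 213 + fixed 45 = 258.
All other subsets cost ≥ 249. Minimum total cost: 242.

242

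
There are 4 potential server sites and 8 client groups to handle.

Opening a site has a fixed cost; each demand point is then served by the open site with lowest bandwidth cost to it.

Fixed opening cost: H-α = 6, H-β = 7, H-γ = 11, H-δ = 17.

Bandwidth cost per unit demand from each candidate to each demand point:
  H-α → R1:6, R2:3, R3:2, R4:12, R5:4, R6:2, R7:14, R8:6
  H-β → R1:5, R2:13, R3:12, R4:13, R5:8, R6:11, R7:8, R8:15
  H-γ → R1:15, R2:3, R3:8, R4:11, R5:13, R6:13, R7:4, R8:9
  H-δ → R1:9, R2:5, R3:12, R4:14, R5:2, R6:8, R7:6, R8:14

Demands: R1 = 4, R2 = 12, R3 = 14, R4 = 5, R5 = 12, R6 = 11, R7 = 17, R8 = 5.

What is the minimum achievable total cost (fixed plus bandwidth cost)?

Open {H-α, H-γ, H-δ}: assign each demand point to its cheapest open site.
  R1→H-α 4×6=24, R2→H-α 12×3=36, R3→H-α 14×2=28, R4→H-γ 5×11=55, R5→H-δ 12×2=24, R6→H-α 11×2=22, R7→H-γ 17×4=68, R8→H-α 5×6=30
  bandwidth cost 287, fixed 34 → total 321.
Compare {H-α, H-β, H-γ, H-δ}: bandwidth cost 283 + fixed 41 = 324.
Compare {H-α, H-γ}: bandwidth cost 311 + fixed 17 = 328.
Compare {H-α, H-β, H-γ}: bandwidth cost 307 + fixed 24 = 331.
All other subsets cost ≥ 324. Minimum total cost: 321.

321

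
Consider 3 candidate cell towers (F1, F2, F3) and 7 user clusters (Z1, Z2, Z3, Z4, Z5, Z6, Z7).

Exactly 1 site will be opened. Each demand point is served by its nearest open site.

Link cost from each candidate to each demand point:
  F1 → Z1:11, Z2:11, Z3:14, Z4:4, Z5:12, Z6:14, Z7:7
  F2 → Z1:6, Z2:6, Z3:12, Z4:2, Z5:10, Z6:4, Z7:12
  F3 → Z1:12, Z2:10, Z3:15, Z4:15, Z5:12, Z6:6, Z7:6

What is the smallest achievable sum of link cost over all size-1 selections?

52

Open {F2}.
  Z1→F2 6, Z2→F2 6, Z3→F2 12, Z4→F2 2, Z5→F2 10, Z6→F2 4, Z7→F2 12  ⇒ total 52.
Compare {F1}: total 73.
Compare {F3}: total 76.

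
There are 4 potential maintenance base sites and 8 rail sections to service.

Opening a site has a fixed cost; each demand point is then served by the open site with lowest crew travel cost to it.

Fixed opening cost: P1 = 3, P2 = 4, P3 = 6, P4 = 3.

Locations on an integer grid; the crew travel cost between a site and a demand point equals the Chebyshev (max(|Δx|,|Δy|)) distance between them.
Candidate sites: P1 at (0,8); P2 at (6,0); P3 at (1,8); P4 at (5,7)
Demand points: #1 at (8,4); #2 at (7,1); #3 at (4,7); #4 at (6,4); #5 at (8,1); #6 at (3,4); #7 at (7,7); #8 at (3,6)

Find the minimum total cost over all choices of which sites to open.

Open {P2, P4}: assign each demand point to its cheapest open site.
  #1→P4 3, #2→P2 1, #3→P4 1, #4→P4 3, #5→P2 2, #6→P4 3, #7→P4 2, #8→P4 2
  crew travel cost 17, fixed 7 → total 24.
Compare {P1, P2, P4}: crew travel cost 17 + fixed 10 = 27.
Compare {P4}: crew travel cost 26 + fixed 3 = 29.
Compare {P2, P3, P4}: crew travel cost 17 + fixed 13 = 30.
All other subsets cost ≥ 27. Minimum total cost: 24.

24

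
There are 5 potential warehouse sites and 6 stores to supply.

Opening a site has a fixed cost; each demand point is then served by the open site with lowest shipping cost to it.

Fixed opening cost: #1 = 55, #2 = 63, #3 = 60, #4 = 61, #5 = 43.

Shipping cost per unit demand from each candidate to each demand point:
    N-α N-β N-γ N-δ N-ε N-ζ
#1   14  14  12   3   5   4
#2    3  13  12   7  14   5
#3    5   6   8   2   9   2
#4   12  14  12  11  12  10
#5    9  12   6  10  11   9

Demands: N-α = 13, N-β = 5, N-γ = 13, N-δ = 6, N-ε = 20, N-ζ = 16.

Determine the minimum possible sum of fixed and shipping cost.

458

Open {#1, #3}: assign each demand point to its cheapest open site.
  N-α→#3 13×5=65, N-β→#3 5×6=30, N-γ→#3 13×8=104, N-δ→#3 6×2=12, N-ε→#1 20×5=100, N-ζ→#3 16×2=32
  shipping cost 343, fixed 115 → total 458.
Compare {#1, #3, #5}: shipping cost 317 + fixed 158 = 475.
Compare {#3}: shipping cost 423 + fixed 60 = 483.
Compare {#1, #2, #3}: shipping cost 317 + fixed 178 = 495.
All other subsets cost ≥ 475. Minimum total cost: 458.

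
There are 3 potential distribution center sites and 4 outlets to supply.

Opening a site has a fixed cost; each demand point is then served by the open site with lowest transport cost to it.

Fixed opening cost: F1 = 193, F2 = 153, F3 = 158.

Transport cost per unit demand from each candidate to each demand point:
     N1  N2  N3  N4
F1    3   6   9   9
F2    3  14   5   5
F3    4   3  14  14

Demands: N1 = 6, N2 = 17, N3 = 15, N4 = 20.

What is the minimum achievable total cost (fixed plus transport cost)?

555

Open {F2, F3}: assign each demand point to its cheapest open site.
  N1→F2 6×3=18, N2→F3 17×3=51, N3→F2 15×5=75, N4→F2 20×5=100
  transport cost 244, fixed 311 → total 555.
Compare {F2}: transport cost 431 + fixed 153 = 584.
Compare {F1}: transport cost 435 + fixed 193 = 628.
Compare {F1, F2}: transport cost 295 + fixed 346 = 641.
All other subsets cost ≥ 584. Minimum total cost: 555.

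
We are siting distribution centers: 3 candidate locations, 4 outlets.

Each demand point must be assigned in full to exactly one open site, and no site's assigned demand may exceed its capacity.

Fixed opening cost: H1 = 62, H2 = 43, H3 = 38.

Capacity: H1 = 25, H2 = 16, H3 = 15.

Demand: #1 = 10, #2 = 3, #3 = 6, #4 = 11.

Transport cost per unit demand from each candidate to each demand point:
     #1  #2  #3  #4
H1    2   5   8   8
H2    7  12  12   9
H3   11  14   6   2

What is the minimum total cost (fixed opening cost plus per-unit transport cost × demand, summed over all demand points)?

Open {H1, H3}; cheapest assignment that respects the capacities:
  H1 (cap 25, load 19): #1, #2, #3 — cost 10×2 + 3×5 + 6×8 = 83
  H3 (cap 15, load 11): #4 — cost 11×2 = 22
  Shipping 105, fixed 100 → total 205.
  Any other capacity-feasible assignment to {H1, H3} ships for at least 105.
Compare {H1, H2, H3}: its best feasible assignment gives total 248.
Compare {H1, H2}: its best feasible assignment gives total 287.
Every other set of open sites that can feasibly serve all demand totals ≥ 248 even under its best assignment. Minimum: 205.

205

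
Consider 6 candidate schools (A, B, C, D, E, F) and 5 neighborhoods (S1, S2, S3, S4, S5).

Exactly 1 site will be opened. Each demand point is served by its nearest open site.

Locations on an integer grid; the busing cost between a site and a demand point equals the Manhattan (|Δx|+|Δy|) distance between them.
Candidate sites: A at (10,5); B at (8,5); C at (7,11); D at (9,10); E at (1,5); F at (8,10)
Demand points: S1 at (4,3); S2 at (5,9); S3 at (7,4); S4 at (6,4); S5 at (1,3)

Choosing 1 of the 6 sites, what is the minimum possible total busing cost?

27

Open {B}.
  S1→B 6, S2→B 7, S3→B 2, S4→B 3, S5→B 9  ⇒ total 27.
Compare {E}: total 28.
Compare {A}: total 37.
No size-1 selection does better; minimum is 27.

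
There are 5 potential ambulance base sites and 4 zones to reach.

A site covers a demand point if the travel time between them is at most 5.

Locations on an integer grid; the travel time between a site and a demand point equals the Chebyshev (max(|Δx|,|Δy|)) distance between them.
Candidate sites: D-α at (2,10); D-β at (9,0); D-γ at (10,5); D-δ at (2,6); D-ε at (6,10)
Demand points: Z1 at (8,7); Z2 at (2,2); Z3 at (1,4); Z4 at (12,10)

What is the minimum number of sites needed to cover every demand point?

Coverage sets (demand points within 5 of each site):
  D-α: {}
  D-β: {}
  D-γ: {Z1, Z4}
  D-δ: {Z2, Z3}
  D-ε: {Z1}
No single site covers all 4 demand points.
But {D-γ, D-δ} covers everything, so the minimum is 2.

2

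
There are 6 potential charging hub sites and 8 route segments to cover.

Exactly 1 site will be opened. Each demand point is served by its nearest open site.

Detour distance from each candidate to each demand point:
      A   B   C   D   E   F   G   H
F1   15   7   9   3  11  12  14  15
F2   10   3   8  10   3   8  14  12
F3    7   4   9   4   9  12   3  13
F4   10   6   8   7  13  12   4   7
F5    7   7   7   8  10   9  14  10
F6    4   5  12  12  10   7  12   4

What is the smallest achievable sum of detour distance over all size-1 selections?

61

Open {F3}.
  A→F3 7, B→F3 4, C→F3 9, D→F3 4, E→F3 9, F→F3 12, G→F3 3, H→F3 13  ⇒ total 61.
Compare {F6}: total 66.
Compare {F4}: total 67.
No size-1 selection does better; minimum is 61.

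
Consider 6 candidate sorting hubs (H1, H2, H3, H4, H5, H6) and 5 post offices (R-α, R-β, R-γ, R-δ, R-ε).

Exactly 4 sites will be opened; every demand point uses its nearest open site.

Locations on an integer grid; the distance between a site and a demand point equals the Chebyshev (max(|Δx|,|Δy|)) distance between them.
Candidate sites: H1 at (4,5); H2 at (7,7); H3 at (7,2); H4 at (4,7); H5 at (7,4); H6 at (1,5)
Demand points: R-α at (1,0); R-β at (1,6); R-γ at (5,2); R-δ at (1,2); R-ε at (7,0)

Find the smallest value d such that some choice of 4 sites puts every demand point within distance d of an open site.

5

Open {H1, H2, H3, H4}.
  Farthest demand point is R-α at distance 5 (to H1); all others are ≤ 5.
With {H1, H2, H3, H5} the worst case is 5.
With {H1, H2, H3, H6} the worst case is 5.
No size-4 selection achieves below 5.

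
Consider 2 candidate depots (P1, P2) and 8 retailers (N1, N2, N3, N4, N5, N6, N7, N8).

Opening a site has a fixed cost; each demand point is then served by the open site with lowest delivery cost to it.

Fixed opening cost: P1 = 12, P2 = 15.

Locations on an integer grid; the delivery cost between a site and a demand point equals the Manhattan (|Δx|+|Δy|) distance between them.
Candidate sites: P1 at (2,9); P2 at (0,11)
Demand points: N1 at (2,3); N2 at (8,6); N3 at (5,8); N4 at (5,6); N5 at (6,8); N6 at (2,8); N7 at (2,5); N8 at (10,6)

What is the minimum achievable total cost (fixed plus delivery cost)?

58

Open {P1}: assign each demand point to its cheapest open site.
  N1→P1 6, N2→P1 9, N3→P1 4, N4→P1 6, N5→P1 5, N6→P1 1, N7→P1 4, N8→P1 11
  delivery cost 46, fixed 12 → total 58.
Compare {P1, P2}: delivery cost 46 + fixed 27 = 73.
Compare {P2}: delivery cost 78 + fixed 15 = 93.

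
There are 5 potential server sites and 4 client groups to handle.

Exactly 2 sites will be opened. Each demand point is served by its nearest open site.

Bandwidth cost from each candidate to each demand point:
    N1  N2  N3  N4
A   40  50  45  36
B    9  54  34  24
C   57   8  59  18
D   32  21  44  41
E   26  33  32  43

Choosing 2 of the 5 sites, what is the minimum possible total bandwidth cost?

Open {B, C}.
  N1→B 9, N2→C 8, N3→B 34, N4→C 18  ⇒ total 69.
Compare {C, E}: total 84.
Compare {B, D}: total 88.
No size-2 selection does better; minimum is 69.

69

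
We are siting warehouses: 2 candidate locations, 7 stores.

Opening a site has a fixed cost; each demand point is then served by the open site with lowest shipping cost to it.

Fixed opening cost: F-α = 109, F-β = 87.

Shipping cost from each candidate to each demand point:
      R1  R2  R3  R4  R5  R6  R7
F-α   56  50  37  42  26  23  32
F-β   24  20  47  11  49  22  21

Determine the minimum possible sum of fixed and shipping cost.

Open {F-β}: assign each demand point to its cheapest open site.
  R1→F-β 24, R2→F-β 20, R3→F-β 47, R4→F-β 11, R5→F-β 49, R6→F-β 22, R7→F-β 21
  shipping cost 194, fixed 87 → total 281.
Compare {F-α, F-β}: shipping cost 161 + fixed 196 = 357.
Compare {F-α}: shipping cost 266 + fixed 109 = 375.

281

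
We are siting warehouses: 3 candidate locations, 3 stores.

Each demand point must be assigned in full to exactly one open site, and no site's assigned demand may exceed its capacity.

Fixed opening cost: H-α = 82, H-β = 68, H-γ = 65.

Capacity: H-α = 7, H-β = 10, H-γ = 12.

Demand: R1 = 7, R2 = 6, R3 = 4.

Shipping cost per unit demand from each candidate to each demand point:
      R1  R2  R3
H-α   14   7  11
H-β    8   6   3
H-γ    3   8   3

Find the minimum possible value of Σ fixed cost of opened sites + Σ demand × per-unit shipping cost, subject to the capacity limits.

Open {H-β, H-γ}; cheapest assignment that respects the capacities:
  H-β (cap 10, load 10): R2, R3 — cost 6×6 + 4×3 = 48
  H-γ (cap 12, load 7): R1 — cost 7×3 = 21
  Shipping 69, fixed 133 → total 202.
  Any other capacity-feasible assignment to {H-β, H-γ} ships for at least 69.
Compare {H-α, H-γ}: its best feasible assignment gives total 222.
Compare {H-α, H-β, H-γ}: its best feasible assignment gives total 284.
Every other set of open sites that can feasibly serve all demand totals ≥ 222 even under its best assignment. Minimum: 202.

202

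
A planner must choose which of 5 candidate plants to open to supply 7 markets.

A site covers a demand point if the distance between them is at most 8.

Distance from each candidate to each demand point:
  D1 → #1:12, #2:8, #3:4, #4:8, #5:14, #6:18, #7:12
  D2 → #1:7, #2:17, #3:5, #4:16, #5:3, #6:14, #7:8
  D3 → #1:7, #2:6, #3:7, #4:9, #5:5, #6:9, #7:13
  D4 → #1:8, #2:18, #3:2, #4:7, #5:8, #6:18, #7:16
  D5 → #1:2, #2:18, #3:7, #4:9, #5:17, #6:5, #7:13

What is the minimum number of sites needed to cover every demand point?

3

Coverage sets (demand points within 8 of each site):
  D1: {#2, #3, #4}
  D2: {#1, #3, #5, #7}
  D3: {#1, #2, #3, #5}
  D4: {#1, #3, #4, #5}
  D5: {#1, #3, #6}
No 2 sites suffice: every size-2 union leaves at least one demand point uncovered.
But {D1, D2, D5} covers everything, so the minimum is 3.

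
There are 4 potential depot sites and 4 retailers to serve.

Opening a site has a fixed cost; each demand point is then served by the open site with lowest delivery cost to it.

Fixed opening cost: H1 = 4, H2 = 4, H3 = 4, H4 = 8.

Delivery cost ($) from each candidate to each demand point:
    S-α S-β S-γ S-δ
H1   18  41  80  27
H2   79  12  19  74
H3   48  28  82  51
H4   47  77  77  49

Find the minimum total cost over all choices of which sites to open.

84

Open {H1, H2}: assign each demand point to its cheapest open site.
  S-α→H1 18, S-β→H2 12, S-γ→H2 19, S-δ→H1 27
  delivery cost 76, fixed 8 → total 84.
Compare {H1, H2, H3}: delivery cost 76 + fixed 12 = 88.
Compare {H1, H2, H4}: delivery cost 76 + fixed 16 = 92.
Compare {H1, H2, H3, H4}: delivery cost 76 + fixed 20 = 96.
All other subsets cost ≥ 88. Minimum total cost: 84.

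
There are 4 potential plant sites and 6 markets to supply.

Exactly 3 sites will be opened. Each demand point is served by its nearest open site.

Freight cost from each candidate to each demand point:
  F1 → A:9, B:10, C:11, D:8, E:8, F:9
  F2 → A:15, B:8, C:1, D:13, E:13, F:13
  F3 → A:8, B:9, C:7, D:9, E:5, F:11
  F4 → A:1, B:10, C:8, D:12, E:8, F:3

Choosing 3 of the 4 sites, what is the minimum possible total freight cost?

27

Open {F2, F3, F4}.
  A→F4 1, B→F2 8, C→F2 1, D→F3 9, E→F3 5, F→F4 3  ⇒ total 27.
Compare {F1, F2, F4}: total 29.
Compare {F1, F3, F4}: total 33.
No size-3 selection does better; minimum is 27.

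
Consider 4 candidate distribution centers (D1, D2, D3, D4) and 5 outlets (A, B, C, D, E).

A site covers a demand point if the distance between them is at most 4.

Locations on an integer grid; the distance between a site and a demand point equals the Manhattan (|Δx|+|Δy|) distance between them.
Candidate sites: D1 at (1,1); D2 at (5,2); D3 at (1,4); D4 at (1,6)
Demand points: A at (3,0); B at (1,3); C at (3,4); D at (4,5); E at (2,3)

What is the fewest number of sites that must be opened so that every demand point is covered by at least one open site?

Coverage sets (demand points within 4 of each site):
  D1: {A, B, E}
  D2: {A, C, D, E}
  D3: {B, C, D, E}
  D4: {B, C, D, E}
No single site covers all 5 demand points.
But {D1, D2} covers everything, so the minimum is 2.

2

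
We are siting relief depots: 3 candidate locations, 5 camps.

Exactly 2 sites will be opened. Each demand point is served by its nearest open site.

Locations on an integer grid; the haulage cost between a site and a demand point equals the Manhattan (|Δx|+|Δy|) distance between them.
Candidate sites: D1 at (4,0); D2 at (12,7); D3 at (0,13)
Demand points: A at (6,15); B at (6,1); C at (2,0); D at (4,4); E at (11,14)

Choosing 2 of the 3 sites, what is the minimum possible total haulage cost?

29

Open {D1, D3}.
  A→D3 8, B→D1 3, C→D1 2, D→D1 4, E→D3 12  ⇒ total 29.
Compare {D1, D2}: total 31.
Compare {D2, D3}: total 54.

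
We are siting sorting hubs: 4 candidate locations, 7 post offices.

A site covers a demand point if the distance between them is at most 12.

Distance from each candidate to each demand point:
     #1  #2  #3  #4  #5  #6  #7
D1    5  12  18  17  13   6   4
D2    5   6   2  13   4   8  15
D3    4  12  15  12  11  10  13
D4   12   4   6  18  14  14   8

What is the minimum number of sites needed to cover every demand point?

2

Coverage sets (demand points within 12 of each site):
  D1: {#1, #2, #6, #7}
  D2: {#1, #2, #3, #5, #6}
  D3: {#1, #2, #4, #5, #6}
  D4: {#1, #2, #3, #7}
No single site covers all 7 demand points.
But {D3, D4} covers everything, so the minimum is 2.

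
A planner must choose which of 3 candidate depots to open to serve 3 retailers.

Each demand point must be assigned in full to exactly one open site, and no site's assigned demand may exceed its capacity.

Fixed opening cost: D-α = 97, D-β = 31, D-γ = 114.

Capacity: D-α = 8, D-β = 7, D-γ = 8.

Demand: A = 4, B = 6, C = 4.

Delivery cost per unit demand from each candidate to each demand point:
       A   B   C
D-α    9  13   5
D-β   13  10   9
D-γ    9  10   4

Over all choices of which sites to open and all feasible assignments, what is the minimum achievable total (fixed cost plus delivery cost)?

Open {D-α, D-β}; cheapest assignment that respects the capacities:
  D-α (cap 8, load 8): A, C — cost 4×9 + 4×5 = 56
  D-β (cap 7, load 6): B — cost 6×10 = 60
  Shipping 116, fixed 128 → total 244.
  Any other capacity-feasible assignment to {D-α, D-β} ships for at least 116.
Compare {D-β, D-γ}: its best feasible assignment gives total 257.
Compare {D-α, D-γ}: its best feasible assignment gives total 327.
Every other set of open sites that can feasibly serve all demand totals ≥ 257 even under its best assignment. Minimum: 244.

244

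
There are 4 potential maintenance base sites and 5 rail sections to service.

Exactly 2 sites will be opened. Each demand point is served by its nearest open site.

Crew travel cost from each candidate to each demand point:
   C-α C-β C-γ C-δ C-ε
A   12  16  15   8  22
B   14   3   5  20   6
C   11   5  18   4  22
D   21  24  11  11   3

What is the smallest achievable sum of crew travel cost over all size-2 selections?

29

Open {B, C}.
  C-α→C 11, C-β→B 3, C-γ→B 5, C-δ→C 4, C-ε→B 6  ⇒ total 29.
Compare {A, B}: total 34.
Compare {C, D}: total 34.
No size-2 selection does better; minimum is 29.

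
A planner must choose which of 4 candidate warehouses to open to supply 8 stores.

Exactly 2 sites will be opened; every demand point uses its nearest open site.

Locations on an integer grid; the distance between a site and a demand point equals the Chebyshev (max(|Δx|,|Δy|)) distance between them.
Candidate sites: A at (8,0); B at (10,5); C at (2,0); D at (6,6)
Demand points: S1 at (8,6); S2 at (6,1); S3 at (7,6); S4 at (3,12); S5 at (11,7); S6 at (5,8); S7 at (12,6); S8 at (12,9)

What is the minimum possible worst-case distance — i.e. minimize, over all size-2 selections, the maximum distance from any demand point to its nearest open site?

6

Open {A, D}.
  Farthest demand point is S4 at distance 6 (to D); all others are ≤ 6.
With {B, D} the worst case is 6.
With {C, D} the worst case is 6.
No size-2 selection achieves below 6.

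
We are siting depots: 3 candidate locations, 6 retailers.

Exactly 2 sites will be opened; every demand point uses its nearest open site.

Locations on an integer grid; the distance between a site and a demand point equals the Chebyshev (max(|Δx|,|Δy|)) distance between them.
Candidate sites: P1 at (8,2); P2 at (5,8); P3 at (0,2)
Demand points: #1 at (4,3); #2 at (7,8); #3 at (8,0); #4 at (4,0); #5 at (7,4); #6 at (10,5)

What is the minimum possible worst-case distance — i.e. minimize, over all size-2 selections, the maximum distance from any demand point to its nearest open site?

4

Open {P1, P2}.
  Farthest demand point is #1 at distance 4 (to P1); all others are ≤ 4.
With {P1, P3} the worst case is 6.
With {P2, P3} the worst case is 8.
No size-2 selection achieves below 4.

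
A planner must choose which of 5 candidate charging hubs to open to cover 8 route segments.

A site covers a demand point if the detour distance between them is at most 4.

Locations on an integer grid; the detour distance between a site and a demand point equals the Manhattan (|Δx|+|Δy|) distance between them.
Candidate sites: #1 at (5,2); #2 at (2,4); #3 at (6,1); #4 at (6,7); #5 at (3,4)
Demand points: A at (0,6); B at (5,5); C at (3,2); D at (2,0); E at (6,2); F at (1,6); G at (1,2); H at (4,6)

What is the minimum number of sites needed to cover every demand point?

2

Coverage sets (demand points within 4 of each site):
  #1: {B, C, E, G}
  #2: {A, B, C, D, F, G, H}
  #3: {C, E}
  #4: {B, H}
  #5: {B, C, F, G, H}
No single site covers all 8 demand points.
But {#1, #2} covers everything, so the minimum is 2.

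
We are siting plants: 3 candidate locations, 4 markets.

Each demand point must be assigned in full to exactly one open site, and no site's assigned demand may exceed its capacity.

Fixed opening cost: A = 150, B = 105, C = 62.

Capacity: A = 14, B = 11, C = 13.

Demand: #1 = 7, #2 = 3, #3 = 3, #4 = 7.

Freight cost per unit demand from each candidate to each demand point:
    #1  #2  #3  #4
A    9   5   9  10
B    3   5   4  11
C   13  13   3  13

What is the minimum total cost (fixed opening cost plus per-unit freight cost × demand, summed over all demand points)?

Open {B, C}; cheapest assignment that respects the capacities:
  B (cap 11, load 10): #1, #2 — cost 7×3 + 3×5 = 36
  C (cap 13, load 10): #3, #4 — cost 3×3 + 7×13 = 100
  Shipping 136, fixed 167 → total 303.
  Any other capacity-feasible assignment to {B, C} ships for at least 136.
Compare {A, B}: its best feasible assignment gives total 373.
Compare {A, C}: its best feasible assignment gives total 390.
Every other set of open sites that can feasibly serve all demand totals ≥ 373 even under its best assignment. Minimum: 303.

303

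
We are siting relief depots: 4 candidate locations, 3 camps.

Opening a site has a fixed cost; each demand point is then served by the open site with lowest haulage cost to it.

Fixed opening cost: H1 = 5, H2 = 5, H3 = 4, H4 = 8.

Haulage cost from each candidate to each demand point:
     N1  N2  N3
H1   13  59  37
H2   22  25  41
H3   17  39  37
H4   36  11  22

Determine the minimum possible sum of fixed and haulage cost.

59

Open {H1, H4}: assign each demand point to its cheapest open site.
  N1→H1 13, N2→H4 11, N3→H4 22
  haulage cost 46, fixed 13 → total 59.
Compare {H3, H4}: haulage cost 50 + fixed 12 = 62.
Compare {H1, H3, H4}: haulage cost 46 + fixed 17 = 63.
Compare {H1, H2, H4}: haulage cost 46 + fixed 18 = 64.
All other subsets cost ≥ 62. Minimum total cost: 59.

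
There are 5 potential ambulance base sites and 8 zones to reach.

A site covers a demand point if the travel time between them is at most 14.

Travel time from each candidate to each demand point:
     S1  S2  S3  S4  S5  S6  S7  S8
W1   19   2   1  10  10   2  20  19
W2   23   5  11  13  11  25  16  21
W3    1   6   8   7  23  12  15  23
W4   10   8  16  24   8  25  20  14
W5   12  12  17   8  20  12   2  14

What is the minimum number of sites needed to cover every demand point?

2

Coverage sets (demand points within 14 of each site):
  W1: {S2, S3, S4, S5, S6}
  W2: {S2, S3, S4, S5}
  W3: {S1, S2, S3, S4, S6}
  W4: {S1, S2, S5, S8}
  W5: {S1, S2, S4, S6, S7, S8}
No single site covers all 8 demand points.
But {W1, W5} covers everything, so the minimum is 2.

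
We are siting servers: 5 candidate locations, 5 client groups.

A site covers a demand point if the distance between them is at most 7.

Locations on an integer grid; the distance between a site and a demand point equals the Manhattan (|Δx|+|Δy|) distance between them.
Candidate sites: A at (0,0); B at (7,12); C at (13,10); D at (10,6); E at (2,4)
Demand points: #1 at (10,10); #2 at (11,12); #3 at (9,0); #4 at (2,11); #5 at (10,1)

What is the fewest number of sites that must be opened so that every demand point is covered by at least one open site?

2

Coverage sets (demand points within 7 of each site):
  A: {}
  B: {#1, #2, #4}
  C: {#1, #2}
  D: {#1, #2, #3, #5}
  E: {#4}
No single site covers all 5 demand points.
But {B, D} covers everything, so the minimum is 2.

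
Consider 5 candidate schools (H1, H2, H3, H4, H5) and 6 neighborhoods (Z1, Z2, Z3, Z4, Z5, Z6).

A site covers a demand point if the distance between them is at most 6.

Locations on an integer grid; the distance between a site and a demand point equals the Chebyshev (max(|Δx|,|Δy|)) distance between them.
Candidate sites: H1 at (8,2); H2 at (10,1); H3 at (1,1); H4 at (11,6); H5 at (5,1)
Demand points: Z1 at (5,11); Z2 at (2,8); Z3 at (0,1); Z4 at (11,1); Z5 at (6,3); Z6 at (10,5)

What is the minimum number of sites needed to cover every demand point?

3

Coverage sets (demand points within 6 of each site):
  H1: {Z2, Z4, Z5, Z6}
  H2: {Z4, Z5, Z6}
  H3: {Z3, Z5}
  H4: {Z1, Z4, Z5, Z6}
  H5: {Z3, Z4, Z5, Z6}
No 2 sites suffice: every size-2 union leaves at least one demand point uncovered.
But {H1, H3, H4} covers everything, so the minimum is 3.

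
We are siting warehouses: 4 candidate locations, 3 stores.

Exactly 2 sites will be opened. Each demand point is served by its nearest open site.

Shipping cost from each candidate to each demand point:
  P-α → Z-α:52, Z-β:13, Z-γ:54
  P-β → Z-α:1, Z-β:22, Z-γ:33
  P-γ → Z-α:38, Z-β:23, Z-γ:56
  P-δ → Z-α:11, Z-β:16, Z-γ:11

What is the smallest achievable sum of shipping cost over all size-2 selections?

Open {P-β, P-δ}.
  Z-α→P-β 1, Z-β→P-δ 16, Z-γ→P-δ 11  ⇒ total 28.
Compare {P-α, P-δ}: total 35.
Compare {P-γ, P-δ}: total 38.
No size-2 selection does better; minimum is 28.

28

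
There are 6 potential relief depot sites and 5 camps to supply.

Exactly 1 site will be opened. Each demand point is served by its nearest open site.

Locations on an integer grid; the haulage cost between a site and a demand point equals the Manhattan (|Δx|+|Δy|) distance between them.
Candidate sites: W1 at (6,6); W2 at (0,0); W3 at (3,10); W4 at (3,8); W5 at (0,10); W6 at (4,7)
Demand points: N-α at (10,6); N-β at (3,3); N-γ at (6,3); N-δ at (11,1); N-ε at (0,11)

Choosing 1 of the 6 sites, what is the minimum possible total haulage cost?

Open {W1}.
  N-α→W1 4, N-β→W1 6, N-γ→W1 3, N-δ→W1 10, N-ε→W1 11  ⇒ total 34.
Compare {W6}: total 39.
Compare {W4}: total 43.
No size-1 selection does better; minimum is 34.

34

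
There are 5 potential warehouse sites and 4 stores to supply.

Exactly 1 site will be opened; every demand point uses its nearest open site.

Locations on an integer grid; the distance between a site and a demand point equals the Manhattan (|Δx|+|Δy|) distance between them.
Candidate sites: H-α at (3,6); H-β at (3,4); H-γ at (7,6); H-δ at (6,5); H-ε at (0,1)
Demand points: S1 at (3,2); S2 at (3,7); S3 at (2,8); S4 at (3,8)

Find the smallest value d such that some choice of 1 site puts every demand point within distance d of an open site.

4

Open {H-α}.
  Farthest demand point is S1 at distance 4 (to H-α); all others are ≤ 4.
With {H-β} the worst case is 5.
With {H-δ} the worst case is 7.
No size-1 selection achieves below 4.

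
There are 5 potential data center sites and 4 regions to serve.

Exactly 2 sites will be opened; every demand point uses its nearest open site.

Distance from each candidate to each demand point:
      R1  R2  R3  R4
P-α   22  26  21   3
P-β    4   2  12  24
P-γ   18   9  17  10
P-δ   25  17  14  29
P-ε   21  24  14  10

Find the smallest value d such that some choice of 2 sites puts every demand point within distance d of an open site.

Open {P-α, P-β}.
  Farthest demand point is R3 at distance 12 (to P-β); all others are ≤ 12.
With {P-β, P-γ} the worst case is 12.
With {P-β, P-ε} the worst case is 12.
No size-2 selection achieves below 12.

12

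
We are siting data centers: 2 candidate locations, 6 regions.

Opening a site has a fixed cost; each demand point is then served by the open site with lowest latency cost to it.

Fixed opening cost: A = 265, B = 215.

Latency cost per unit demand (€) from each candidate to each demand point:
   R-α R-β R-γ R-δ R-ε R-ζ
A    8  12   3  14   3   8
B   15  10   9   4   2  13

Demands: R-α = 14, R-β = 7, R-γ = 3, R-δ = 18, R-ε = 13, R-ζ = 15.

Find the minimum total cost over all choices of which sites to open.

Open {B}: assign each demand point to its cheapest open site.
  R-α→B 14×15=210, R-β→B 7×10=70, R-γ→B 3×9=27, R-δ→B 18×4=72, R-ε→B 13×2=26, R-ζ→B 15×13=195
  latency cost 600, fixed 215 → total 815.
Compare {A}: latency cost 616 + fixed 265 = 881.
Compare {A, B}: latency cost 409 + fixed 480 = 889.

815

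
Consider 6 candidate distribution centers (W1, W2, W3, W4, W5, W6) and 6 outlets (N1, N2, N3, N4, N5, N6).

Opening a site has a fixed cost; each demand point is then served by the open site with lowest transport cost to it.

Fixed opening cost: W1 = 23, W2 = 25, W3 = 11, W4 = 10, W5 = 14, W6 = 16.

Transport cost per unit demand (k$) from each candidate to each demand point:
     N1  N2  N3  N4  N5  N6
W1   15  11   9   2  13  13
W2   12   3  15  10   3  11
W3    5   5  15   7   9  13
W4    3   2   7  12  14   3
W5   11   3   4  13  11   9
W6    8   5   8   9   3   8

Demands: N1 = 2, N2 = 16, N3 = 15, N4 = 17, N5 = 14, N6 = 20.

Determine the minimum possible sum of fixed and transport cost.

Open {W1, W4, W5, W6}: assign each demand point to its cheapest open site.
  N1→W4 2×3=6, N2→W4 16×2=32, N3→W5 15×4=60, N4→W1 17×2=34, N5→W6 14×3=42, N6→W4 20×3=60
  transport cost 234, fixed 63 → total 297.
Compare {W1, W2, W4, W5}: transport cost 234 + fixed 72 = 306.
Compare {W1, W3, W4, W5, W6}: transport cost 234 + fixed 74 = 308.
Compare {W1, W2, W3, W4, W5}: transport cost 234 + fixed 83 = 317.
All other subsets cost ≥ 306. Minimum total cost: 297.

297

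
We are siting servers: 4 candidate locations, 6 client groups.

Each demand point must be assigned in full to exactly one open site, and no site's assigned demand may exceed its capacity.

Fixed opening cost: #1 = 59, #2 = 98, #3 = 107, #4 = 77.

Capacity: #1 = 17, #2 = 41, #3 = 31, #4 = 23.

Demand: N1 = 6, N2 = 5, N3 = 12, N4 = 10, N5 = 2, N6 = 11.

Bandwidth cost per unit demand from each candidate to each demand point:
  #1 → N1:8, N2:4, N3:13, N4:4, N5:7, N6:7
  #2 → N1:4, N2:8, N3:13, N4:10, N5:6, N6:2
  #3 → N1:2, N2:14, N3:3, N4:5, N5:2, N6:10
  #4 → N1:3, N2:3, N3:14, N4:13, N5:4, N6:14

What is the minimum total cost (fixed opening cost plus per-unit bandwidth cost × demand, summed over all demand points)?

365

Open {#1, #3}; cheapest assignment that respects the capacities:
  #1 (cap 17, load 16): N2, N6 — cost 5×4 + 11×7 = 97
  #3 (cap 31, load 30): N1, N3, N4, N5 — cost 6×2 + 12×3 + 10×5 + 2×2 = 102
  Shipping 199, fixed 166 → total 365.
  Any other capacity-feasible assignment to {#1, #3} ships for at least 199.
Compare {#2, #3}: its best feasible assignment gives total 369.
Compare {#1, #2, #3}: its best feasible assignment gives total 398.
Every other set of open sites that can feasibly serve all demand totals ≥ 369 even under its best assignment. Minimum: 365.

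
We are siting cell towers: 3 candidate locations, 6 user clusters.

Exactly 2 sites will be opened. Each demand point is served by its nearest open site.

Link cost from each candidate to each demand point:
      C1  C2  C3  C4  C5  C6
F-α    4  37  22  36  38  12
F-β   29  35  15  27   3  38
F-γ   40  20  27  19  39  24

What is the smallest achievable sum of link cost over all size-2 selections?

96

Open {F-α, F-β}.
  C1→F-α 4, C2→F-β 35, C3→F-β 15, C4→F-β 27, C5→F-β 3, C6→F-α 12  ⇒ total 96.
Compare {F-β, F-γ}: total 110.
Compare {F-α, F-γ}: total 115.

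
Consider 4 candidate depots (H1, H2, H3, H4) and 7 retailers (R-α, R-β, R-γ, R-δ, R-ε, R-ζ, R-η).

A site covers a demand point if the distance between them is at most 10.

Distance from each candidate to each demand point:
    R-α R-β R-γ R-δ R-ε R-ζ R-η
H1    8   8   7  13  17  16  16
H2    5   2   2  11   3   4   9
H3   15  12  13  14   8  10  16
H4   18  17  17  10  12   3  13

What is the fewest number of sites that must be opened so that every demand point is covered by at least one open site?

Coverage sets (demand points within 10 of each site):
  H1: {R-α, R-β, R-γ}
  H2: {R-α, R-β, R-γ, R-ε, R-ζ, R-η}
  H3: {R-ε, R-ζ}
  H4: {R-δ, R-ζ}
No single site covers all 7 demand points.
But {H2, H4} covers everything, so the minimum is 2.

2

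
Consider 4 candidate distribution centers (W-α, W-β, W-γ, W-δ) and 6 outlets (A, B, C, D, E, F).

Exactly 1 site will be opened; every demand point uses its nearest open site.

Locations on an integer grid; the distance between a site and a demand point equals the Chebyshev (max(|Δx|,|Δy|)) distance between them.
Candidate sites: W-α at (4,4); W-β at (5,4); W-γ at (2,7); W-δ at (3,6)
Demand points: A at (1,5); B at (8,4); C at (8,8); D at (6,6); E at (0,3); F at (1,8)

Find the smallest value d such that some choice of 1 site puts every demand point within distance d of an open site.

4

Open {W-α}.
  Farthest demand point is B at distance 4 (to W-α); all others are ≤ 4.
With {W-β} the worst case is 5.
With {W-δ} the worst case is 5.
No size-1 selection achieves below 4.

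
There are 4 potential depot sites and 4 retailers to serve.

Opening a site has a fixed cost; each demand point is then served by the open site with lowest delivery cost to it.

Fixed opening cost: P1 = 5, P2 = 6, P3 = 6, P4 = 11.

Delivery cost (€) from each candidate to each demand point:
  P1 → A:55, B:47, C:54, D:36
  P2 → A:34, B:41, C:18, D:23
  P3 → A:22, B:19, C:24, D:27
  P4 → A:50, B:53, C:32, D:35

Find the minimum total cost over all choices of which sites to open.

94

Open {P2, P3}: assign each demand point to its cheapest open site.
  A→P3 22, B→P3 19, C→P2 18, D→P2 23
  delivery cost 82, fixed 12 → total 94.
Compare {P3}: delivery cost 92 + fixed 6 = 98.
Compare {P1, P2, P3}: delivery cost 82 + fixed 17 = 99.
Compare {P1, P3}: delivery cost 92 + fixed 11 = 103.
All other subsets cost ≥ 98. Minimum total cost: 94.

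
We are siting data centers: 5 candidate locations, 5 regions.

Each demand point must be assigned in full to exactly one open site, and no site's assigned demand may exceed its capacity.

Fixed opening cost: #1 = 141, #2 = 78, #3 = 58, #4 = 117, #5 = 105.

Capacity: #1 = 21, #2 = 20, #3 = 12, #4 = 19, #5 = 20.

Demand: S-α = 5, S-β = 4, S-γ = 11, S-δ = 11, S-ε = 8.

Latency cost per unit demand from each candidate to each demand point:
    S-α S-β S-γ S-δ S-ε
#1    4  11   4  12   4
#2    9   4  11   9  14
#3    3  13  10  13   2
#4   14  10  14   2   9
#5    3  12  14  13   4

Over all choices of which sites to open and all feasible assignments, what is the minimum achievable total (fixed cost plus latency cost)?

Open {#1, #2}; cheapest assignment that respects the capacities:
  #1 (cap 21, load 19): S-γ, S-ε — cost 11×4 + 8×4 = 76
  #2 (cap 20, load 20): S-α, S-β, S-δ — cost 5×9 + 4×4 + 11×9 = 160
  Shipping 236, fixed 219 → total 455.
  Any other capacity-feasible assignment to {#1, #2} ships for at least 236.
Compare {#1, #3, #4}: its best feasible assignment gives total 458.
Compare {#1, #4}: its best feasible assignment gives total 460.
Every other set of open sites that can feasibly serve all demand totals ≥ 458 even under its best assignment. Minimum: 455.

455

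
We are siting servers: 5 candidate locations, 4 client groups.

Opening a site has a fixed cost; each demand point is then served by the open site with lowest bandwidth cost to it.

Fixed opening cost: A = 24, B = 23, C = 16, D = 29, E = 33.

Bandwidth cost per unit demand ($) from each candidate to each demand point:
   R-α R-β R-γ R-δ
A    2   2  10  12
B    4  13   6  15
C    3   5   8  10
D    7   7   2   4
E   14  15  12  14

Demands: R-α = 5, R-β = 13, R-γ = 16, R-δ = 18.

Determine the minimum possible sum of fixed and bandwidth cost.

Open {A, D}: assign each demand point to its cheapest open site.
  R-α→A 5×2=10, R-β→A 13×2=26, R-γ→D 16×2=32, R-δ→D 18×4=72
  bandwidth cost 140, fixed 53 → total 193.
Compare {A, C, D}: bandwidth cost 140 + fixed 69 = 209.
Compare {A, B, D}: bandwidth cost 140 + fixed 76 = 216.
Compare {A, D, E}: bandwidth cost 140 + fixed 86 = 226.
All other subsets cost ≥ 209. Minimum total cost: 193.

193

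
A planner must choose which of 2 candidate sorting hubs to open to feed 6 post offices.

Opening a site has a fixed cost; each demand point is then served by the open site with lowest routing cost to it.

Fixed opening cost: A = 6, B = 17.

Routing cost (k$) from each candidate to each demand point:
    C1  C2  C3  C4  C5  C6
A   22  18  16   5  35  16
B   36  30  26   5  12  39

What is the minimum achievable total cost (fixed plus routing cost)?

112

Open {A, B}: assign each demand point to its cheapest open site.
  C1→A 22, C2→A 18, C3→A 16, C4→A 5, C5→B 12, C6→A 16
  routing cost 89, fixed 23 → total 112.
Compare {A}: routing cost 112 + fixed 6 = 118.
Compare {B}: routing cost 148 + fixed 17 = 165.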